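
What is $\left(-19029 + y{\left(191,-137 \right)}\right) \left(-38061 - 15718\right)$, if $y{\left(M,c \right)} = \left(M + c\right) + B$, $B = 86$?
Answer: $1015831531$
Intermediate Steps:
$y{\left(M,c \right)} = 86 + M + c$ ($y{\left(M,c \right)} = \left(M + c\right) + 86 = 86 + M + c$)
$\left(-19029 + y{\left(191,-137 \right)}\right) \left(-38061 - 15718\right) = \left(-19029 + \left(86 + 191 - 137\right)\right) \left(-38061 - 15718\right) = \left(-19029 + 140\right) \left(-53779\right) = \left(-18889\right) \left(-53779\right) = 1015831531$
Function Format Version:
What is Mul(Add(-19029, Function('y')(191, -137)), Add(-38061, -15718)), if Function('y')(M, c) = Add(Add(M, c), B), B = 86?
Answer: 1015831531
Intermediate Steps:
Function('y')(M, c) = Add(86, M, c) (Function('y')(M, c) = Add(Add(M, c), 86) = Add(86, M, c))
Mul(Add(-19029, Function('y')(191, -137)), Add(-38061, -15718)) = Mul(Add(-19029, Add(86, 191, -137)), Add(-38061, -15718)) = Mul(Add(-19029, 140), -53779) = Mul(-18889, -53779) = 1015831531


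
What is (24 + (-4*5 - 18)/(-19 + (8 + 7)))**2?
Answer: 4489/4 ≈ 1122.3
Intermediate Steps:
(24 + (-4*5 - 18)/(-19 + (8 + 7)))**2 = (24 + (-20 - 18)/(-19 + 15))**2 = (24 - 38/(-4))**2 = (24 - 38*(-1/4))**2 = (24 + 19/2)**2 = (67/2)**2 = 4489/4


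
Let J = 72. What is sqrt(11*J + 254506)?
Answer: sqrt(255298) ≈ 505.27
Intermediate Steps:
sqrt(11*J + 254506) = sqrt(11*72 + 254506) = sqrt(792 + 254506) = sqrt(255298)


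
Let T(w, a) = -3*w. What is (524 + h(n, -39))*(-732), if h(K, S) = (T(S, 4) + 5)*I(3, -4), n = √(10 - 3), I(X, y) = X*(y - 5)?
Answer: 2027640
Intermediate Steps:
I(X, y) = X*(-5 + y)
n = √7 ≈ 2.6458
h(K, S) = -135 + 81*S (h(K, S) = (-3*S + 5)*(3*(-5 - 4)) = (5 - 3*S)*(3*(-9)) = (5 - 3*S)*(-27) = -135 + 81*S)
(524 + h(n, -39))*(-732) = (524 + (-135 + 81*(-39)))*(-732) = (524 + (-135 - 3159))*(-732) = (524 - 3294)*(-732) = -2770*(-732) = 2027640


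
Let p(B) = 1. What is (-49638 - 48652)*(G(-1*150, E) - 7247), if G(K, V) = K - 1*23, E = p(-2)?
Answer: 729311800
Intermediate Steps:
E = 1
G(K, V) = -23 + K (G(K, V) = K - 23 = -23 + K)
(-49638 - 48652)*(G(-1*150, E) - 7247) = (-49638 - 48652)*((-23 - 1*150) - 7247) = -98290*((-23 - 150) - 7247) = -98290*(-173 - 7247) = -98290*(-7420) = 729311800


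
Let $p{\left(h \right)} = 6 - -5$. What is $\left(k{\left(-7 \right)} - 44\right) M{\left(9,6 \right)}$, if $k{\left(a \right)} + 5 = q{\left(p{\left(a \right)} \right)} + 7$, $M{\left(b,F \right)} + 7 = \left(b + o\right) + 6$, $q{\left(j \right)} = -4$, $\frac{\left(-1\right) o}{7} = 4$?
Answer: $920$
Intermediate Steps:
$p{\left(h \right)} = 11$ ($p{\left(h \right)} = 6 + 5 = 11$)
$o = -28$ ($o = \left(-7\right) 4 = -28$)
$M{\left(b,F \right)} = -29 + b$ ($M{\left(b,F \right)} = -7 + \left(\left(b - 28\right) + 6\right) = -7 + \left(\left(-28 + b\right) + 6\right) = -7 + \left(-22 + b\right) = -29 + b$)
$k{\left(a \right)} = -2$ ($k{\left(a \right)} = -5 + \left(-4 + 7\right) = -5 + 3 = -2$)
$\left(k{\left(-7 \right)} - 44\right) M{\left(9,6 \right)} = \left(-2 - 44\right) \left(-29 + 9\right) = \left(-46\right) \left(-20\right) = 920$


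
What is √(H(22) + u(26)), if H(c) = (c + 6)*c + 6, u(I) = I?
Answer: 18*√2 ≈ 25.456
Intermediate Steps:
H(c) = 6 + c*(6 + c) (H(c) = (6 + c)*c + 6 = c*(6 + c) + 6 = 6 + c*(6 + c))
√(H(22) + u(26)) = √((6 + 22² + 6*22) + 26) = √((6 + 484 + 132) + 26) = √(622 + 26) = √648 = 18*√2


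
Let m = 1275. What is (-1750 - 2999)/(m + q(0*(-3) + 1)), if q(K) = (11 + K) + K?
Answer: -4749/1288 ≈ -3.6871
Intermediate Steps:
q(K) = 11 + 2*K
(-1750 - 2999)/(m + q(0*(-3) + 1)) = (-1750 - 2999)/(1275 + (11 + 2*(0*(-3) + 1))) = -4749/(1275 + (11 + 2*(0 + 1))) = -4749/(1275 + (11 + 2*1)) = -4749/(1275 + (11 + 2)) = -4749/(1275 + 13) = -4749/1288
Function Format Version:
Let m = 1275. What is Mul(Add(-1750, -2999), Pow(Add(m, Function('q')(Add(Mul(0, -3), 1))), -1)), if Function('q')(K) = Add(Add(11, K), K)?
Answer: Rational(-4749, 1288) ≈ -3.6871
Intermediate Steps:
Function('q')(K) = Add(11, Mul(2, K))
Mul(Add(-1750, -2999), Pow(Add(m, Function('q')(Add(Mul(0, -3), 1))), -1)) = Mul(Add(-1750, -2999), Pow(Add(1275, Add(11, Mul(2, Add(Mul(0, -3), 1)))), -1)) = Mul(-4749, Pow(Add(1275, Add(11, Mul(2, Add(0, 1)))), -1)) = Mul(-4749, Pow(Add(1275, Add(11, Mul(2, 1))), -1)) = Mul(-4749, Pow(Add(1275, Add(11, 2)), -1)) = Mul(-4749, Pow(Add(1275, 13), -1)) = Mul(-4749, Pow(1288, -1)) = Mul(-4749, Rational(1, 1288)) = Rational(-4749, 1288)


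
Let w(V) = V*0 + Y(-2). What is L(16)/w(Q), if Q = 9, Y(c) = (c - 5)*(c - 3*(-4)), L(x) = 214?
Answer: -107/35 ≈ -3.0571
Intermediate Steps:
Y(c) = (-5 + c)*(12 + c) (Y(c) = (-5 + c)*(c + 12) = (-5 + c)*(12 + c))
w(V) = -70 (w(V) = V*0 + (-60 + (-2)² + 7*(-2)) = 0 + (-60 + 4 - 14) = 0 - 70 = -70)
L(16)/w(Q) = 214/(-70) = 214*(-1/70) = -107/35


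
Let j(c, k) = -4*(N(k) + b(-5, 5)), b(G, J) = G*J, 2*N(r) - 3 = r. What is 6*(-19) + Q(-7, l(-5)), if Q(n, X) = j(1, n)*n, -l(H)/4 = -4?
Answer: -870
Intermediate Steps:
l(H) = 16 (l(H) = -4*(-4) = 16)
N(r) = 3/2 + r/2
j(c, k) = 94 - 2*k (j(c, k) = -4*((3/2 + k/2) - 5*5) = -4*((3/2 + k/2) - 25) = -4*(-47/2 + k/2) = 94 - 2*k)
Q(n, X) = n*(94 - 2*n) (Q(n, X) = (94 - 2*n)*n = n*(94 - 2*n))
6*(-19) + Q(-7, l(-5)) = 6*(-19) + 2*(-7)*(47 - 1*(-7)) = -114 + 2*(-7)*(47 + 7) = -114 + 2*(-7)*54 = -114 - 756 = -870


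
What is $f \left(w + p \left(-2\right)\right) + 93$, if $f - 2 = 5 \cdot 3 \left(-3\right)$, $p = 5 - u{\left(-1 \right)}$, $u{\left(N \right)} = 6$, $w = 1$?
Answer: $-36$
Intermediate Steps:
$p = -1$ ($p = 5 - 6 = -1$)
$f = -43$ ($f = 2 + 5 \cdot 3 \left(-3\right) = 2 + 15 \left(-3\right) = 2 - 45 = -43$)
$f \left(w + p \left(-2\right)\right) + 93 = - 43 \left(1 - -2\right) + 93 = - 43 \left(1 + 2\right) + 93 = \left(-43\right) 3 + 93 = -129 + 93 = -36$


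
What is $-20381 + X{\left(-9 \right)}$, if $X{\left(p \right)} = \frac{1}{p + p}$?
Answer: $- \frac{366859}{18} \approx -20381.0$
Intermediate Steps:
$X{\left(p \right)} = \frac{1}{2 p}$
$-20381 + X{\left(-9 \right)} = -20381 + \frac{1}{2 \left(-9\right)} = -20381 + \frac{1}{2} \left(- \frac{1}{9}\right) = -20381 - \frac{1}{18} = - \frac{366859}{18}$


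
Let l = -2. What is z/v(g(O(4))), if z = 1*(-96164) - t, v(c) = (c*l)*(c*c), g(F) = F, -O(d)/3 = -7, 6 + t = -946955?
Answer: -31511/686 ≈ -45.934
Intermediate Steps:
t = -946961 (t = -6 - 946955 = -946961)
O(d) = 21 (O(d) = -3*(-7) = 21)
v(c) = -2*c**3 (v(c) = (c*(-2))*(c*c) = (-2*c)*c**2 = -2*c**3)
z = 850797 (z = 1*(-96164) - 1*(-946961) = -96164 + 946961 = 850797)
z/v(g(O(4))) = 850797/((-2*21**3)) = 850797/((-2*9261)) = 850797/(-18522) = 850797*(-1/18522) = -31511/686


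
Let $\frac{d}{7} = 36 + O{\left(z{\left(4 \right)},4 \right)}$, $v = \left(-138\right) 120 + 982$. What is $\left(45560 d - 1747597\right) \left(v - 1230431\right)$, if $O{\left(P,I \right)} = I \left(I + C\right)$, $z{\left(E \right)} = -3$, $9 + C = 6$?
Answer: $-13717566020827$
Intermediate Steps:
$C = -3$ ($C = -9 + 6 = -3$)
$O{\left(P,I \right)} = I \left(-3 + I\right)$ ($O{\left(P,I \right)} = I \left(I - 3\right) = I \left(-3 + I\right)$)
$v = -15578$ ($v = -16560 + 982 = -15578$)
$d = 280$ ($d = 7 \left(36 + 4 \left(-3 + 4\right)\right) = 7 \left(36 + 4 \cdot 1\right) = 7 \left(36 + 4\right) = 7 \cdot 40 = 280$)
$\left(45560 d - 1747597\right) \left(v - 1230431\right) = \left(45560 \cdot 280 - 1747597\right) \left(-15578 - 1230431\right) = \left(12756800 - 1747597\right) \left(-1246009\right) = 11009203 \left(-1246009\right) = -13717566020827$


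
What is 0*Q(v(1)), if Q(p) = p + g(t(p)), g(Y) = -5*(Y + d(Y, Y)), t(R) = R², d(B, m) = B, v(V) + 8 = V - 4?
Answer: 0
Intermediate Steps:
v(V) = -12 + V (v(V) = -8 + (V - 4) = -8 + (-4 + V) = -12 + V)
g(Y) = -10*Y (g(Y) = -5*(Y + Y) = -10*Y)
Q(p) = p - 10*p²
0*Q(v(1)) = 0*((-12 + 1)*(1 - 10*(-12 + 1))) = 0*(-11*(1 - 10*(-11))) = 0*(-11*(1 + 110)) = 0*(-11*111) = 0*(-1221) = 0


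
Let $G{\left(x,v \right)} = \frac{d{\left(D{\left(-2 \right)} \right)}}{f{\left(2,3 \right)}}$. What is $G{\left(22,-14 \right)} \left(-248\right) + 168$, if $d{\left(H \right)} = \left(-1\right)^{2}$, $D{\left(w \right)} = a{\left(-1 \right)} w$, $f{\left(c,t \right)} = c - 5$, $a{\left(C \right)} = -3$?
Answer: $\frac{752}{3} \approx 250.67$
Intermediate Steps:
$f{\left(c,t \right)} = -5 + c$
$D{\left(w \right)} = - 3 w$
$d{\left(H \right)} = 1$
$G{\left(x,v \right)} = - \frac{1}{3}$ ($G{\left(x,v \right)} = 1 \frac{1}{-5 + 2} = 1 \frac{1}{-3} = 1 \left(- \frac{1}{3}\right) = - \frac{1}{3}$)
$G{\left(22,-14 \right)} \left(-248\right) + 168 = \left(- \frac{1}{3}\right) \left(-248\right) + 168 = \frac{248}{3} + 168 = \frac{752}{3}$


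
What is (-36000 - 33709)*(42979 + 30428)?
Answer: -5117128563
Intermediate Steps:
(-36000 - 33709)*(42979 + 30428) = -69709*73407 = -5117128563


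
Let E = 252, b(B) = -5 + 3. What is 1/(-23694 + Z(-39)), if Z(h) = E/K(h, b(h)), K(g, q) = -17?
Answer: -17/403050 ≈ -4.2178e-5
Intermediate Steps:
b(B) = -2
Z(h) = -252/17 (Z(h) = 252/(-17) = 252*(-1/17) = -252/17)
1/(-23694 + Z(-39)) = 1/(-23694 - 252/17) = 1/(-403050/17) = -17/403050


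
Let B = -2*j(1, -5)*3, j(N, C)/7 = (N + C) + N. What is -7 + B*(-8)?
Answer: -1015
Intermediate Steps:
j(N, C) = 7*C + 14*N (j(N, C) = 7*((N + C) + N) = 7*((C + N) + N) = 7*(C + 2*N) = 7*C + 14*N)
B = 126 (B = -2*(7*(-5) + 14*1)*3 = -2*(-35 + 14)*3 = -2*(-21)*3 = 42*3 = 126)
-7 + B*(-8) = -7 + 126*(-8) = -7 - 1008 = -1015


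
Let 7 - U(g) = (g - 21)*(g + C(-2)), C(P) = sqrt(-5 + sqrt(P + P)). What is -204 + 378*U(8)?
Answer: 41754 + 4914*sqrt(-5 + 2*I) ≈ 43911.0 + 11198.0*I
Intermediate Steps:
C(P) = sqrt(-5 + sqrt(2)*sqrt(P)) (C(P) = sqrt(-5 + sqrt(2*P)) = sqrt(-5 + sqrt(2)*sqrt(P)))
U(g) = 7 - (-21 + g)*(g + sqrt(-5 + 2*I)) (U(g) = 7 - (g - 21)*(g + sqrt(-5 + sqrt(2)*sqrt(-2))) = 7 - (-21 + g)*(g + sqrt(-5 + sqrt(2)*(I*sqrt(2)))) = 7 - (-21 + g)*(g + sqrt(-5 + 2*I)))
-204 + 378*U(8) = -204 + 378*(7 - 1*8**2 + 21*8 + 21*sqrt(-5 + 2*I) - 1*8*sqrt(-5 + 2*I)) = -204 + 378*(7 - 1*64 + 168 + 21*sqrt(-5 + 2*I) - 8*sqrt(-5 + 2*I)) = -204 + 378*(7 - 64 + 168 + 21*sqrt(-5 + 2*I) - 8*sqrt(-5 + 2*I)) = -204 + 378*(111 + 13*sqrt(-5 + 2*I)) = -204 + (41958 + 4914*sqrt(-5 + 2*I)) = 41754 + 4914*sqrt(-5 + 2*I)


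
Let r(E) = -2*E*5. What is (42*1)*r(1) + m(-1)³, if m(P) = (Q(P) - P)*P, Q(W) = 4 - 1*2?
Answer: -447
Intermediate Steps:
Q(W) = 2 (Q(W) = 4 - 2 = 2)
r(E) = -10*E
m(P) = P*(2 - P) (m(P) = (2 - P)*P = P*(2 - P))
(42*1)*r(1) + m(-1)³ = (42*1)*(-10*1) + (-(2 - 1*(-1)))³ = 42*(-10) + (-(2 + 1))³ = -420 + (-1*3)³ = -420 + (-3)³ = -420 - 27 = -447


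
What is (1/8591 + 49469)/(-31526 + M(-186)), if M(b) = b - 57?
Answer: -424988180/272927479 ≈ -1.5571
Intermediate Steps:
M(b) = -57 + b
(1/8591 + 49469)/(-31526 + M(-186)) = (1/8591 + 49469)/(-31526 + (-57 - 186)) = (1/8591 + 49469)/(-31526 - 243) = (424988180/8591)/(-31769) = (424988180/8591)*(-1/31769) = -424988180/272927479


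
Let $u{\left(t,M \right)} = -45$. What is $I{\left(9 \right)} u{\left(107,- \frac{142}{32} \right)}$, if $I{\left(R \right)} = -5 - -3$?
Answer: $90$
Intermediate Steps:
$I{\left(R \right)} = -2$ ($I{\left(R \right)} = -5 + 3 = -2$)
$I{\left(9 \right)} u{\left(107,- \frac{142}{32} \right)} = \left(-2\right) \left(-45\right) = 90$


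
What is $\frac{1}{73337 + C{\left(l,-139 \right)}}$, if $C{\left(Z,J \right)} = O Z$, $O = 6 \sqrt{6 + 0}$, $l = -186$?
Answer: $\frac{73337}{5370842833} + \frac{1116 \sqrt{6}}{5370842833} \approx 1.4164 \cdot 10^{-5}$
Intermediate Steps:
$O = 6 \sqrt{6} \approx 14.697$
$C{\left(Z,J \right)} = 6 Z \sqrt{6}$ ($C{\left(Z,J \right)} = 6 \sqrt{6} Z = 6 Z \sqrt{6}$)
$\frac{1}{73337 + C{\left(l,-139 \right)}} = \frac{1}{73337 + 6 \left(-186\right) \sqrt{6}} = \frac{1}{73337 - 1116 \sqrt{6}}$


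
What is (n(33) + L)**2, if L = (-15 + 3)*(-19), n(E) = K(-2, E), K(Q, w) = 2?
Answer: 52900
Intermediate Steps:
n(E) = 2
L = 228 (L = -12*(-19) = 228)
(n(33) + L)**2 = (2 + 228)**2 = 230**2 = 52900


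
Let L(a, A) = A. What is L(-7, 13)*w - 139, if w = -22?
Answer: -425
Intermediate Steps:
L(-7, 13)*w - 139 = 13*(-22) - 139 = -286 - 139 = -425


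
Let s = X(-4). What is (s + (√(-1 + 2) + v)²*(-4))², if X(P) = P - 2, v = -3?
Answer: 484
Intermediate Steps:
X(P) = -2 + P
s = -6 (s = -2 - 4 = -6)
(s + (√(-1 + 2) + v)²*(-4))² = (-6 + (√(-1 + 2) - 3)²*(-4))² = (-6 + (√1 - 3)²*(-4))² = (-6 + (1 - 3)²*(-4))² = (-6 + (-2)²*(-4))² = (-6 + 4*(-4))² = (-6 - 16)² = (-22)² = 484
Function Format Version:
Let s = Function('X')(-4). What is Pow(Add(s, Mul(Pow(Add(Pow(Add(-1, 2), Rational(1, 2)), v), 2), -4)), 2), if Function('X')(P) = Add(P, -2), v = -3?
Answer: 484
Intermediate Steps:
Function('X')(P) = Add(-2, P)
s = -6 (s = Add(-2, -4) = -6)
Pow(Add(s, Mul(Pow(Add(Pow(Add(-1, 2), Rational(1, 2)), v), 2), -4)), 2) = Pow(Add(-6, Mul(Pow(Add(Pow(Add(-1, 2), Rational(1, 2)), -3), 2), -4)), 2) = Pow(Add(-6, Mul(Pow(Add(Pow(1, Rational(1, 2)), -3), 2), -4)), 2) = Pow(Add(-6, Mul(Pow(Add(1, -3), 2), -4)), 2) = Pow(Add(-6, Mul(Pow(-2, 2), -4)), 2) = Pow(Add(-6, Mul(4, -4)), 2) = Pow(Add(-6, -16), 2) = Pow(-22, 2) = 484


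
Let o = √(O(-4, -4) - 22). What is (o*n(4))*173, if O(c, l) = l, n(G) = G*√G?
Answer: 1384*I*√26 ≈ 7057.0*I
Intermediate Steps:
n(G) = G^(3/2)
o = I*√26 (o = √(-4 - 22) = √(-26) = I*√26 ≈ 5.099*I)
(o*n(4))*173 = ((I*√26)*4^(3/2))*173 = ((I*√26)*8)*173 = (8*I*√26)*173 = 1384*I*√26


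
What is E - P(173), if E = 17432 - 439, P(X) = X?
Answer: 16820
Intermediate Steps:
E = 16993
E - P(173) = 16993 - 1*173 = 16993 - 173 = 16820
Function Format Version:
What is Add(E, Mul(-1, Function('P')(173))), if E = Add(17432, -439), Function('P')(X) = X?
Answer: 16820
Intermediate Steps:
E = 16993
Add(E, Mul(-1, Function('P')(173))) = Add(16993, Mul(-1, 173)) = Add(16993, -173) = 16820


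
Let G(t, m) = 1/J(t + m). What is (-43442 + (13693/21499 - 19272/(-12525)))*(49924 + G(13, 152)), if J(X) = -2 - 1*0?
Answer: -389312027540749753/179516650 ≈ -2.1687e+9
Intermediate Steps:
J(X) = -2 (J(X) = -2 + 0 = -2)
G(t, m) = -½ (G(t, m) = 1/(-2) = -½)
(-43442 + (13693/21499 - 19272/(-12525)))*(49924 + G(13, 152)) = (-43442 + (13693/21499 - 19272/(-12525)))*(49924 - ½) = (-43442 + (13693*(1/21499) - 19272*(-1/12525)))*(99847/2) = (-43442 + (13693/21499 + 6424/4175))*(99847/2) = (-43442 + 195277851/89758325)*(99847/2) = -3899085876799/89758325*99847/2 = -389312027540749753/179516650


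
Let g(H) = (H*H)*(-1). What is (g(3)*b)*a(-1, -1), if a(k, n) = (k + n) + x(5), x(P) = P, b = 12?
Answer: -324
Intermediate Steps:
a(k, n) = 5 + k + n (a(k, n) = (k + n) + 5 = 5 + k + n)
g(H) = -H**2 (g(H) = H**2*(-1) = -H**2)
(g(3)*b)*a(-1, -1) = (-1*3**2*12)*(5 - 1 - 1) = (-1*9*12)*3 = -9*12*3 = -108*3 = -324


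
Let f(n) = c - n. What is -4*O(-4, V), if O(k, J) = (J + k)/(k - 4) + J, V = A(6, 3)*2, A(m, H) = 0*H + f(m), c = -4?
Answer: 68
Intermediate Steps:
f(n) = -4 - n
A(m, H) = -4 - m (A(m, H) = 0*H + (-4 - m) = 0 + (-4 - m) = -4 - m)
V = -20 (V = (-4 - 1*6)*2 = (-4 - 6)*2 = -10*2 = -20)
O(k, J) = J + (J + k)/(-4 + k) (O(k, J) = (J + k)/(-4 + k) + J = J + (J + k)/(-4 + k))
-4*O(-4, V) = -4*(-4 - 3*(-20) - 20*(-4))/(-4 - 4) = -4*(-4 + 60 + 80)/(-8) = -(-1)*136/2 = -4*(-17) = 68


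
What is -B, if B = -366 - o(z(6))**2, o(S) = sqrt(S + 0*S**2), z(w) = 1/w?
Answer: 2197/6 ≈ 366.17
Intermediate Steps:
o(S) = sqrt(S) (o(S) = sqrt(S + 0) = sqrt(S))
B = -2197/6 (B = -366 - (sqrt(1/6))**2 = -366 - (sqrt(6)/6)**2 = -366 - 1*1/6 = -366 - 1/6 = -2197/6 ≈ -366.17)
-B = -1*(-2197/6) = 2197/6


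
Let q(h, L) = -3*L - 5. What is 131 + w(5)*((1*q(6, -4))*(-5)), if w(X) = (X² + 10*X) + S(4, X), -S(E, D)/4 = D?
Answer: -1794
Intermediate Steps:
q(h, L) = -5 - 3*L
S(E, D) = -4*D
w(X) = X² + 6*X (w(X) = (X² + 10*X) - 4*X = X² + 6*X)
131 + w(5)*((1*q(6, -4))*(-5)) = 131 + (5*(6 + 5))*((1*(-5 - 3*(-4)))*(-5)) = 131 + (5*11)*((1*(-5 + 12))*(-5)) = 131 + 55*((1*7)*(-5)) = 131 + 55*(7*(-5)) = 131 + 55*(-35) = 131 - 1925 = -1794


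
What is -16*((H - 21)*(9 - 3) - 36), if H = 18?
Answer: 864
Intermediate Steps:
-16*((H - 21)*(9 - 3) - 36) = -16*((18 - 21)*(9 - 3) - 36) = -16*(-3*6 - 36) = -16*(-18 - 36) = -16*(-54) = 864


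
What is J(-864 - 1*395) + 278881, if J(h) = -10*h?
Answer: 291471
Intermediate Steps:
J(-864 - 1*395) + 278881 = -10*(-864 - 1*395) + 278881 = -10*(-864 - 395) + 278881 = -10*(-1259) + 278881 = 12590 + 278881 = 291471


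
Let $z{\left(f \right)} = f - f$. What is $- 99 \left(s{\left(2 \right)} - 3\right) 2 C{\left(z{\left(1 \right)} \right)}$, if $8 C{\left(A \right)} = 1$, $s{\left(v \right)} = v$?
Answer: $\frac{99}{4} \approx 24.75$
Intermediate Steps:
$z{\left(f \right)} = 0$
$C{\left(A \right)} = \frac{1}{8}$ ($C{\left(A \right)} = \frac{1}{8} \cdot 1 = \frac{1}{8}$)
$- 99 \left(s{\left(2 \right)} - 3\right) 2 C{\left(z{\left(1 \right)} \right)} = - 99 \left(2 - 3\right) 2 \cdot \frac{1}{8} = - 99 \left(\left(-1\right) 2\right) \frac{1}{8} = \left(-99\right) \left(-2\right) \frac{1}{8} = 198 \cdot \frac{1}{8} = \frac{99}{4}$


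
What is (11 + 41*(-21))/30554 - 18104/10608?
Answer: -35135401/20257302 ≈ -1.7345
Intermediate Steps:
(11 + 41*(-21))/30554 - 18104/10608 = (11 - 861)*(1/30554) - 18104*1/10608 = -850*1/30554 - 2263/1326 = -425/15277 - 2263/1326 = -35135401/20257302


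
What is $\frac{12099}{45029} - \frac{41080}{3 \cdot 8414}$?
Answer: $- \frac{20870113}{15359757} \approx -1.3588$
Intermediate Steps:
$\frac{12099}{45029} - \frac{41080}{3 \cdot 8414} = 12099 \cdot \frac{1}{45029} - \frac{41080}{25242} = \frac{327}{1217} - \frac{20540}{12621} = - \frac{20870113}{15359757}$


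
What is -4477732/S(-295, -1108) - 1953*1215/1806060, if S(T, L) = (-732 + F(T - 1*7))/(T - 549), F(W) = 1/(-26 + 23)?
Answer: -44035317286107/8533148 ≈ -5.1605e+6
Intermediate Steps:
F(W) = -⅓ (F(W) = 1/(-3) = -⅓)
S(T, L) = -2197/(3*(-549 + T)) (S(T, L) = (-732 - ⅓)/(T - 549) = -2197/(3*(-549 + T)))
-4477732/S(-295, -1108) - 1953*1215/1806060 = -4477732/((-2197/(-1647 + 3*(-295)))) - 1953*1215/1806060 = -4477732/((-2197/(-1647 - 885))) - 2372895*1/1806060 = -4477732/((-2197/(-2532))) - 5103/3884 = -4477732/((-2197*(-1/2532))) - 5103/3884 = -4477732/2197/2532 - 5103/3884 = -4477732*2532/2197 - 5103/3884 = -11337617424/2197 - 5103/3884 = -44035317286107/8533148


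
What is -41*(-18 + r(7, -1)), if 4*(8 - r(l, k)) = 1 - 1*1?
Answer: 410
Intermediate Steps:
r(l, k) = 8 (r(l, k) = 8 - (1 - 1*1)/4 = 8 - (1 - 1)/4 = 8 - ¼*0 = 8 + 0 = 8)
-41*(-18 + r(7, -1)) = -41*(-18 + 8) = -41*(-10) = 410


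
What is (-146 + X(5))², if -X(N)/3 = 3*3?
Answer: 29929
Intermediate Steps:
X(N) = -27 (X(N) = -9*3 = -3*9 = -27)
(-146 + X(5))² = (-146 - 27)² = (-173)² = 29929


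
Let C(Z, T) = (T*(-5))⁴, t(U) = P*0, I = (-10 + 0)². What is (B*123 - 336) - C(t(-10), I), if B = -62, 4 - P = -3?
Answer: -62500007962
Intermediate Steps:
P = 7 (P = 4 - 1*(-3) = 4 + 3 = 7)
I = 100 (I = (-10)² = 100)
t(U) = 0 (t(U) = 7*0 = 0)
C(Z, T) = 625*T⁴ (C(Z, T) = (-5*T)⁴ = 625*T⁴)
(B*123 - 336) - C(t(-10), I) = (-62*123 - 336) - 625*100⁴ = (-7626 - 336) - 625*100000000 = -7962 - 1*62500000000 = -7962 - 62500000000 = -62500007962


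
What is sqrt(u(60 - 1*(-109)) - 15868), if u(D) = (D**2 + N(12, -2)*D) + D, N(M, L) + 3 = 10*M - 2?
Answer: sqrt(32297) ≈ 179.71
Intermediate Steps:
N(M, L) = -5 + 10*M (N(M, L) = -3 + (10*M - 2) = -3 + (-2 + 10*M) = -5 + 10*M)
u(D) = D**2 + 116*D (u(D) = (D**2 + (-5 + 10*12)*D) + D = (D**2 + (-5 + 120)*D) + D = (D**2 + 115*D) + D = D**2 + 116*D)
sqrt(u(60 - 1*(-109)) - 15868) = sqrt((60 - 1*(-109))*(116 + (60 - 1*(-109))) - 15868) = sqrt((60 + 109)*(116 + (60 + 109)) - 15868) = sqrt(169*(116 + 169) - 15868) = sqrt(169*285 - 15868) = sqrt(48165 - 15868) = sqrt(32297)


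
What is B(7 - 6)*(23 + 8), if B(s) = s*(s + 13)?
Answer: 434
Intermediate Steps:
B(s) = s*(13 + s)
B(7 - 6)*(23 + 8) = ((7 - 6)*(13 + (7 - 6)))*(23 + 8) = (1*(13 + 1))*31 = (1*14)*31 = 14*31 = 434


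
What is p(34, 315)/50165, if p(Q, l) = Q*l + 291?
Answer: 11001/50165 ≈ 0.21930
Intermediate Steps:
p(Q, l) = 291 + Q*l
p(34, 315)/50165 = (291 + 34*315)/50165 = (291 + 10710)*(1/50165) = 11001*(1/50165) = 11001/50165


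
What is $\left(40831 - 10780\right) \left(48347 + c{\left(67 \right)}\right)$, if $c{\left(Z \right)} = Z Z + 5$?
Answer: $1587924891$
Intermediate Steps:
$c{\left(Z \right)} = 5 + Z^{2}$ ($c{\left(Z \right)} = Z^{2} + 5 = 5 + Z^{2}$)
$\left(40831 - 10780\right) \left(48347 + c{\left(67 \right)}\right) = \left(40831 - 10780\right) \left(48347 + \left(5 + 67^{2}\right)\right) = 30051 \left(48347 + \left(5 + 4489\right)\right) = 30051 \left(48347 + 4494\right) = 30051 \cdot 52841 = 1587924891$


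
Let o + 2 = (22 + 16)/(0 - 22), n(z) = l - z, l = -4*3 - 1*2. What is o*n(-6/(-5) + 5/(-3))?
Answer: 8323/165 ≈ 50.442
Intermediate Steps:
l = -14 (l = -12 - 2 = -14)
n(z) = -14 - z
o = -41/11 (o = -2 + (22 + 16)/(0 - 22) = -2 + 38/(-22) = -2 + 38*(-1/22) = -2 - 19/11 = -41/11 ≈ -3.7273)
o*n(-6/(-5) + 5/(-3)) = -41*(-14 - (-6/(-5) + 5/(-3)))/11 = -41*(-14 - (-6*(-1/5) + 5*(-1/3)))/11 = -41*(-14 - (6/5 - 5/3))/11 = -41*(-14 - 1*(-7/15))/11 = -41*(-14 + 7/15)/11 = -41/11*(-203/15) = 8323/165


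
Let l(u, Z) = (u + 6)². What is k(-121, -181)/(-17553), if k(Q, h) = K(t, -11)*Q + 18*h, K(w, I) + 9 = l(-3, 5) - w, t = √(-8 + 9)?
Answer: 3137/17553 ≈ 0.17872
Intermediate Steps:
l(u, Z) = (6 + u)²
t = 1 (t = √1 = 1)
K(w, I) = -w (K(w, I) = -9 + ((6 - 3)² - w) = -9 + (3² - w) = -9 + (9 - w) = -w)
k(Q, h) = -Q + 18*h (k(Q, h) = (-1*1)*Q + 18*h = -Q + 18*h)
k(-121, -181)/(-17553) = (-1*(-121) + 18*(-181))/(-17553) = (121 - 3258)*(-1/17553) = -3137*(-1/17553) = 3137/17553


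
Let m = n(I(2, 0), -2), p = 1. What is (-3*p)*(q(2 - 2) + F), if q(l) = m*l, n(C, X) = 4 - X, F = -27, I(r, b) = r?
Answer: 81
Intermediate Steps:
m = 6 (m = 4 - 1*(-2) = 4 + 2 = 6)
q(l) = 6*l
(-3*p)*(q(2 - 2) + F) = (-3*1)*(6*(2 - 2) - 27) = -3*(6*0 - 27) = -3*(0 - 27) = -3*(-27) = 81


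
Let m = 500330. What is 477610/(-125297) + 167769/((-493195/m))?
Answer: -2103529733130728/12359170783 ≈ -1.7020e+5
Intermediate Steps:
477610/(-125297) + 167769/((-493195/m)) = 477610/(-125297) + 167769/((-493195/500330)) = 477610*(-1/125297) + 167769/((-493195*1/500330)) = -477610/125297 + 167769/(-98639/100066) = -477610/125297 + 167769*(-100066/98639) = -477610/125297 - 16787972754/98639 = -2103529733130728/12359170783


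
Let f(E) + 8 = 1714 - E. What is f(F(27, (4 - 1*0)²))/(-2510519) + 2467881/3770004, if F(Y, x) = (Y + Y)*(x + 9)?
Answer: 2064773339605/3154888890692 ≈ 0.65447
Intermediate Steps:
F(Y, x) = 2*Y*(9 + x) (F(Y, x) = (2*Y)*(9 + x) = 2*Y*(9 + x))
f(E) = 1706 - E (f(E) = -8 + (1714 - E) = 1706 - E)
f(F(27, (4 - 1*0)²))/(-2510519) + 2467881/3770004 = (1706 - 2*27*(9 + (4 - 1*0)²))/(-2510519) + 2467881/3770004 = (1706 - 2*27*(9 + (4 + 0)²))*(-1/2510519) + 2467881*(1/3770004) = (1706 - 2*27*(9 + 4²))*(-1/2510519) + 822627/1256668 = (1706 - 2*27*(9 + 16))*(-1/2510519) + 822627/1256668 = (1706 - 2*27*25)*(-1/2510519) + 822627/1256668 = (1706 - 1*1350)*(-1/2510519) + 822627/1256668 = (1706 - 1350)*(-1/2510519) + 822627/1256668 = 356*(-1/2510519) + 822627/1256668 = -356/2510519 + 822627/1256668 = 2064773339605/3154888890692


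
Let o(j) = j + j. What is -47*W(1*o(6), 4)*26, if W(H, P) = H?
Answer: -14664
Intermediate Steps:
o(j) = 2*j
-47*W(1*o(6), 4)*26 = -47*2*6*26 = -47*12*26 = -564*26 = -14664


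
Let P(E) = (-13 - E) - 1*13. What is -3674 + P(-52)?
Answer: -3648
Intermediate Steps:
P(E) = -26 - E (P(E) = (-13 - E) - 13 = -26 - E)
-3674 + P(-52) = -3674 + (-26 - 1*(-52)) = -3674 + (-26 + 52) = -3674 + 26 = -3648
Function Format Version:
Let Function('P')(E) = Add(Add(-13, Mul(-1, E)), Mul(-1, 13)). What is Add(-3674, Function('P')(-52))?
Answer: -3648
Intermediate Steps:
Function('P')(E) = Add(-26, Mul(-1, E)) (Function('P')(E) = Add(Add(-13, Mul(-1, E)), -13) = Add(-26, Mul(-1, E)))
Add(-3674, Function('P')(-52)) = Add(-3674, Add(-26, Mul(-1, -52))) = Add(-3674, Add(-26, 52)) = Add(-3674, 26) = -3648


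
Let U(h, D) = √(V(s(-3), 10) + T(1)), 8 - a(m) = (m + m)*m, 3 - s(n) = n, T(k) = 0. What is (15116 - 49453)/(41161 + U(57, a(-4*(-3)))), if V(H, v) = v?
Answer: -1413345257/1694227911 + 34337*√10/1694227911 ≈ -0.83415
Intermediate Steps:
s(n) = 3 - n
a(m) = 8 - 2*m² (a(m) = 8 - (m + m)*m = 8 - 2*m*m = 8 - 2*m²)
U(h, D) = √10 (U(h, D) = √(10 + 0) = √10)
(15116 - 49453)/(41161 + U(57, a(-4*(-3)))) = (15116 - 49453)/(41161 + √10) = -34337/(41161 + √10)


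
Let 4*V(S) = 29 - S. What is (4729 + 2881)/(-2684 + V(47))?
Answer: -15220/5377 ≈ -2.8306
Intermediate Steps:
V(S) = 29/4 - S/4 (V(S) = (29 - S)/4 = 29/4 - S/4)
(4729 + 2881)/(-2684 + V(47)) = (4729 + 2881)/(-2684 + (29/4 - 1/4*47)) = 7610/(-2684 + (29/4 - 47/4)) = 7610/(-2684 - 9/2) = 7610/(-5377/2) = 7610*(-2/5377) = -15220/5377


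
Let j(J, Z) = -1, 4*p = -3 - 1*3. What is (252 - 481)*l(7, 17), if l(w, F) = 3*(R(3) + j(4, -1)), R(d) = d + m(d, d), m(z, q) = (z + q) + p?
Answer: -8931/2 ≈ -4465.5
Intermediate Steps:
p = -3/2 (p = (-3 - 1*3)/4 = (-3 - 3)/4 = (¼)*(-6) = -3/2 ≈ -1.5000)
m(z, q) = -3/2 + q + z (m(z, q) = (z + q) - 3/2 = (q + z) - 3/2 = -3/2 + q + z)
R(d) = -3/2 + 3*d (R(d) = d + (-3/2 + d + d) = d + (-3/2 + 2*d) = -3/2 + 3*d)
l(w, F) = 39/2 (l(w, F) = 3*((-3/2 + 3*3) - 1) = 3*((-3/2 + 9) - 1) = 3*(15/2 - 1) = 3*(13/2) = 39/2)
(252 - 481)*l(7, 17) = (252 - 481)*(39/2) = -229*39/2 = -8931/2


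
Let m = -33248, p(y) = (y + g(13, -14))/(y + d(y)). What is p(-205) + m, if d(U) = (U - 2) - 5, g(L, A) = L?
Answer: -4621408/139 ≈ -33248.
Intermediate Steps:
d(U) = -7 + U (d(U) = (-2 + U) - 5 = -7 + U)
p(y) = (13 + y)/(-7 + 2*y) (p(y) = (y + 13)/(y + (-7 + y)) = (13 + y)/(-7 + 2*y))
p(-205) + m = (13 - 205)/(-7 + 2*(-205)) - 33248 = -192/(-7 - 410) - 33248 = -192/(-417) - 33248 = -1/417*(-192) - 33248 = 64/139 - 33248 = -4621408/139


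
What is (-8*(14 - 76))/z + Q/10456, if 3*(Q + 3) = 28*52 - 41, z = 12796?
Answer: 4193713/50173116 ≈ 0.083585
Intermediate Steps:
Q = 1406/3 (Q = -3 + (28*52 - 41)/3 = -3 + (1456 - 41)/3 = -3 + (⅓)*1415 = -3 + 1415/3 = 1406/3 ≈ 468.67)
(-8*(14 - 76))/z + Q/10456 = -8*(14 - 76)/12796 + (1406/3)/10456 = -8*(-62)*(1/12796) + (1406/3)*(1/10456) = 496*(1/12796) + 703/15684 = 124/3199 + 703/15684 = 4193713/50173116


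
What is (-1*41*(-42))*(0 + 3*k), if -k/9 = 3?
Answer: -139482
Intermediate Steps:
k = -27 (k = -9*3 = -27)
(-1*41*(-42))*(0 + 3*k) = (-1*41*(-42))*(0 + 3*(-27)) = (-41*(-42))*(0 - 81) = 1722*(-81) = -139482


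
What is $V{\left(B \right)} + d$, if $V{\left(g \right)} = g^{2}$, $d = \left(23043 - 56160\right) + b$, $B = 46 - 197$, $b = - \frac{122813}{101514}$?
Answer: $- \frac{1047341237}{101514} \approx -10317.0$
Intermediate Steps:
$b = - \frac{122813}{101514}$ ($b = \left(-122813\right) \frac{1}{101514} = - \frac{122813}{101514} \approx -1.2098$)
$B = -151$
$d = - \frac{3361961951}{101514}$ ($d = \left(23043 - 56160\right) - \frac{122813}{101514} = -33117 - \frac{122813}{101514} = - \frac{3361961951}{101514} \approx -33118.0$)
$V{\left(B \right)} + d = \left(-151\right)^{2} - \frac{3361961951}{101514} = 22801 - \frac{3361961951}{101514} = - \frac{1047341237}{101514}$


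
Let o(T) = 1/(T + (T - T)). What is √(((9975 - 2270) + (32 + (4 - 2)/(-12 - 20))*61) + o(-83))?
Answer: √1064011611/332 ≈ 98.251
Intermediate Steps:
o(T) = 1/T (o(T) = 1/(T + 0) = 1/T)
√(((9975 - 2270) + (32 + (4 - 2)/(-12 - 20))*61) + o(-83)) = √(((9975 - 2270) + (32 + (4 - 2)/(-12 - 20))*61) + 1/(-83)) = √((7705 + (32 + 2/(-32))*61) - 1/83) = √((7705 + (32 + 2*(-1/32))*61) - 1/83) = √((7705 + (32 - 1/16)*61) - 1/83) = √((7705 + (511/16)*61) - 1/83) = √((7705 + 31171/16) - 1/83) = √(154451/16 - 1/83) = √(12819417/1328) = √1064011611/332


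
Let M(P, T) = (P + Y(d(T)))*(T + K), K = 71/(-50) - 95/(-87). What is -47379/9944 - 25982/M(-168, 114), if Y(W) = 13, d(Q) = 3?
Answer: -501479167317/152428224872 ≈ -3.2899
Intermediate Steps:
K = -1427/4350 (K = 71*(-1/50) - 95*(-1/87) = -71/50 + 95/87 = -1427/4350 ≈ -0.32805)
M(P, T) = (13 + P)*(-1427/4350 + T) (M(P, T) = (P + 13)*(T - 1427/4350) = (13 + P)*(-1427/4350 + T))
-47379/9944 - 25982/M(-168, 114) = -47379/9944 - 25982/(-18551/4350 + 13*114 - 1427/4350*(-168) - 168*114) = -47379*1/9944 - 25982/(-18551/4350 + 1482 + 39956/725 - 19152) = -47379/9944 - 25982/(-15328663/870) = -47379/9944 - 25982*(-870/15328663) = -47379/9944 + 22604340/15328663 = -501479167317/152428224872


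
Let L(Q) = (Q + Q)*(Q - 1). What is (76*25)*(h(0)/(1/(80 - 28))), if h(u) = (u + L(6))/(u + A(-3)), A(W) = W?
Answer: -1976000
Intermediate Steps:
L(Q) = 2*Q*(-1 + Q) (L(Q) = (2*Q)*(-1 + Q) = 2*Q*(-1 + Q))
h(u) = (60 + u)/(-3 + u) (h(u) = (u + 2*6*(-1 + 6))/(u - 3) = (u + 2*6*5)/(-3 + u) = (u + 60)/(-3 + u) = (60 + u)/(-3 + u))
(76*25)*(h(0)/(1/(80 - 28))) = (76*25)*(((60 + 0)/(-3 + 0))/(1/(80 - 28))) = 1900*((60/(-3))/(1/52)) = 1900*((-1/3*60)/(1/52)) = 1900*(-20*52) = 1900*(-1040) = -1976000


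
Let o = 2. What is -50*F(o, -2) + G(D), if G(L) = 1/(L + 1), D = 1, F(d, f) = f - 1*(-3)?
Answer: -99/2 ≈ -49.500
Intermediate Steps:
F(d, f) = 3 + f (F(d, f) = f + 3 = 3 + f)
G(L) = 1/(1 + L)
-50*F(o, -2) + G(D) = -50*(3 - 2) + 1/(1 + 1) = -50*1 + 1/2 = -50 + ½ = -99/2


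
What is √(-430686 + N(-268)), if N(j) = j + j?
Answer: I*√431222 ≈ 656.67*I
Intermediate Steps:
N(j) = 2*j
√(-430686 + N(-268)) = √(-430686 + 2*(-268)) = √(-430686 - 536) = √(-431222) = I*√431222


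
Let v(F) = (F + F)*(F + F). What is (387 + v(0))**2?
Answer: 149769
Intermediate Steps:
v(F) = 4*F**2 (v(F) = (2*F)*(2*F) = 4*F**2)
(387 + v(0))**2 = (387 + 4*0**2)**2 = (387 + 4*0)**2 = (387 + 0)**2 = 387**2 = 149769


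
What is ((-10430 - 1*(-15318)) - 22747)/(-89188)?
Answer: 17859/89188 ≈ 0.20024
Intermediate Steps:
((-10430 - 1*(-15318)) - 22747)/(-89188) = ((-10430 + 15318) - 22747)*(-1/89188) = (4888 - 22747)*(-1/89188) = -17859*(-1/89188) = 17859/89188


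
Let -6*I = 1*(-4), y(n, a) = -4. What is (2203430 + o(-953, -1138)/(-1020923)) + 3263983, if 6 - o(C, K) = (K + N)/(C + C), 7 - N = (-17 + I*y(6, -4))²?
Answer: 47875164490176191/8756456571 ≈ 5.4674e+6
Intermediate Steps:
I = ⅔ (I = -(-4)/6 = -⅙*(-4) = ⅔ ≈ 0.66667)
N = -3418/9 (N = 7 - (-17 + (⅔)*(-4))² = 7 - (-17 - 8/3)² = 7 - (-59/3)² = 7 - 1*3481/9 = 7 - 3481/9 = -3418/9 ≈ -379.78)
o(C, K) = 6 - (-3418/9 + K)/(2*C) (o(C, K) = 6 - (K - 3418/9)/(C + C) = 6 - (-3418/9 + K)/(2*C))
(2203430 + o(-953, -1138)/(-1020923)) + 3263983 = (2203430 + ((1/18)*(3418 - 9*(-1138) + 108*(-953))/(-953))/(-1020923)) + 3263983 = (2203430 + ((1/18)*(-1/953)*(3418 + 10242 - 102924))*(-1/1020923)) + 3263983 = (2203430 + ((1/18)*(-1/953)*(-89264))*(-1/1020923)) + 3263983 = (2203430 + (44632/8577)*(-1/1020923)) + 3263983 = (2203430 - 44632/8756456571) + 3263983 = 19294239102193898/8756456571 + 3263983 = 47875164490176191/8756456571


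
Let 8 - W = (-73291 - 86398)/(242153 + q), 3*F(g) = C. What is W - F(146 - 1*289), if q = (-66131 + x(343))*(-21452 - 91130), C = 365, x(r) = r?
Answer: -841904603054/7406786769 ≈ -113.67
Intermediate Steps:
F(g) = 365/3 (F(g) = (⅓)*365 = 365/3)
q = 7406544616 (q = (-66131 + 343)*(-21452 - 91130) = -65788*(-112582) = 7406544616)
W = 59254453841/7406786769 (W = 8 - (-73291 - 86398)/(242153 + 7406544616) = 8 - (-159689)/7406786769 = 8 - 1*(-159689/7406786769) = 8 + 159689/7406786769 = 59254453841/7406786769 ≈ 8.0000)
W - F(146 - 1*289) = 59254453841/7406786769 - 1*365/3 = 59254453841/7406786769 - 365/3 = -841904603054/7406786769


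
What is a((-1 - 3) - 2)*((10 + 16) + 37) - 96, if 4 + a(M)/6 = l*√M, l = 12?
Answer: -1608 + 4536*I*√6 ≈ -1608.0 + 11111.0*I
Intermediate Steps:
a(M) = -24 + 72*√M (a(M) = -24 + 6*(12*√M) = -24 + 72*√M)
a((-1 - 3) - 2)*((10 + 16) + 37) - 96 = (-24 + 72*√((-1 - 3) - 2))*((10 + 16) + 37) - 96 = (-24 + 72*√(-4 - 2))*(26 + 37) - 96 = (-24 + 72*√(-6))*63 - 96 = (-24 + 72*(I*√6))*63 - 96 = (-24 + 72*I*√6)*63 - 96 = (-1512 + 4536*I*√6) - 96 = -1608 + 4536*I*√6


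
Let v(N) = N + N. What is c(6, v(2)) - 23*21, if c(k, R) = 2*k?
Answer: -471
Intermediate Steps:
v(N) = 2*N
c(6, v(2)) - 23*21 = 2*6 - 23*21 = 12 - 483 = -471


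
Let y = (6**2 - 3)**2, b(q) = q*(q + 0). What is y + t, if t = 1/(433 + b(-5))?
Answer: 498763/458 ≈ 1089.0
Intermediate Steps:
b(q) = q**2 (b(q) = q*q = q**2)
t = 1/458 (t = 1/(433 + (-5)**2) = 1/(433 + 25) = 1/458 ≈ 0.0021834)
y = 1089 (y = (36 - 3)**2 = 33**2 = 1089)
y + t = 1089 + 1/458 = 498763/458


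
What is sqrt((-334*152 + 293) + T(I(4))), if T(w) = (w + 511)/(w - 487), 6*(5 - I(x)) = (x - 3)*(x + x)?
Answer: I*sqrt(1061259263)/145 ≈ 224.67*I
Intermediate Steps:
I(x) = 5 - x*(-3 + x)/3 (I(x) = 5 - (x - 3)*(x + x)/6 = 5 - (-3 + x)*2*x/6 = 5 - x*(-3 + x)/3)
T(w) = (511 + w)/(-487 + w)
sqrt((-334*152 + 293) + T(I(4))) = sqrt((-334*152 + 293) + (511 + (5 + 4 - 1/3*4**2))/(-487 + (5 + 4 - 1/3*4**2))) = sqrt((-50768 + 293) + (511 + (5 + 4 - 1/3*16))/(-487 + (5 + 4 - 1/3*16))) = sqrt(-50475 + (511 + (5 + 4 - 16/3))/(-487 + (5 + 4 - 16/3))) = sqrt(-50475 + (511 + 11/3)/(-487 + 11/3)) = sqrt(-50475 + (1544/3)/(-1450/3)) = sqrt(-50475 - 3/1450*1544/3) = sqrt(-50475 - 772/725) = sqrt(-36595147/725) = I*sqrt(1061259263)/145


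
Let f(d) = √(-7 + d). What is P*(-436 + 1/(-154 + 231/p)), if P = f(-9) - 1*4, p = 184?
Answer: 49015856/28105 - 49015856*I/28105 ≈ 1744.0 - 1744.0*I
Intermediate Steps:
P = -4 + 4*I (P = √(-7 - 9) - 1*4 = √(-16) - 4 = 4*I - 4 = -4 + 4*I ≈ -4.0 + 4.0*I)
P*(-436 + 1/(-154 + 231/p)) = (-4 + 4*I)*(-436 + 1/(-154 + 231/184)) = (-4 + 4*I)*(-436 + 1/(-28105/184)) = (-4 + 4*I)*(-436 - 184/28105) = (-4 + 4*I)*(-12253964/28105) = 49015856/28105 - 49015856*I/28105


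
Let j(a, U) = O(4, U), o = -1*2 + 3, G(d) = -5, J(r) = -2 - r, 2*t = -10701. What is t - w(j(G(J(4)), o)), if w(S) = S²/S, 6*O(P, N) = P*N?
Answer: -32107/6 ≈ -5351.2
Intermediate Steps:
t = -10701/2 (t = (½)*(-10701) = -10701/2 ≈ -5350.5)
O(P, N) = N*P/6 (O(P, N) = (P*N)/6 = (N*P)/6 = N*P/6)
o = 1 (o = -2 + 3 = 1)
j(a, U) = 2*U/3 (j(a, U) = (⅙)*U*4 = 2*U/3)
w(S) = S
t - w(j(G(J(4)), o)) = -10701/2 - 2/3 = -10701/2 - 1*⅔ = -10701/2 - ⅔ = -32107/6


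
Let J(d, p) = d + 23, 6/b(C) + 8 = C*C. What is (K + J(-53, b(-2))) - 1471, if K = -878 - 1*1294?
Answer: -3673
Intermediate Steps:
b(C) = 6/(-8 + C²) (b(C) = 6/(-8 + C*C) = 6/(-8 + C²))
J(d, p) = 23 + d
K = -2172 (K = -878 - 1294 = -2172)
(K + J(-53, b(-2))) - 1471 = (-2172 + (23 - 53)) - 1471 = (-2172 - 30) - 1471 = -2202 - 1471 = -3673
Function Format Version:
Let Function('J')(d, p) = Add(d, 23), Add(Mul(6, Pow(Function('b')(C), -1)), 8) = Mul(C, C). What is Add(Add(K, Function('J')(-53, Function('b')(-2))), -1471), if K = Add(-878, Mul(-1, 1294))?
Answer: -3673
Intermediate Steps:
Function('b')(C) = Mul(6, Pow(Add(-8, Pow(C, 2)), -1)) (Function('b')(C) = Mul(6, Pow(Add(-8, Mul(C, C)), -1)) = Mul(6, Pow(Add(-8, Pow(C, 2)), -1)))
Function('J')(d, p) = Add(23, d)
K = -2172 (K = Add(-878, -1294) = -2172)
Add(Add(K, Function('J')(-53, Function('b')(-2))), -1471) = Add(Add(-2172, Add(23, -53)), -1471) = Add(Add(-2172, -30), -1471) = Add(-2202, -1471) = -3673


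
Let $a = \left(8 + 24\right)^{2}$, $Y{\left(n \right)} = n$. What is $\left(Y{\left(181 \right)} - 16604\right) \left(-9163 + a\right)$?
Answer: $133666797$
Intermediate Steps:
$a = 1024$ ($a = 32^{2} = 1024$)
$\left(Y{\left(181 \right)} - 16604\right) \left(-9163 + a\right) = \left(181 - 16604\right) \left(-9163 + 1024\right) = \left(-16423\right) \left(-8139\right) = 133666797$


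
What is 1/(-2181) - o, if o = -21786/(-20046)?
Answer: -7922552/7286721 ≈ -1.0873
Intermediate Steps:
o = 3631/3341 (o = -21786*(-1/20046) = 3631/3341 ≈ 1.0868)
1/(-2181) - o = 1/(-2181) - 1*3631/3341 = -1/2181 - 3631/3341 = -7922552/7286721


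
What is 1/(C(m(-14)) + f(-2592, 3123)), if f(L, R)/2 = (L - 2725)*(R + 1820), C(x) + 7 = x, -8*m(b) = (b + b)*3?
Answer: -2/105127717 ≈ -1.9024e-8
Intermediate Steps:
m(b) = -3*b/4 (m(b) = -(b + b)*3/8 = -2*b*3/8 = -3*b/4)
C(x) = -7 + x
f(L, R) = 2*(-2725 + L)*(1820 + R) (f(L, R) = 2*((L - 2725)*(R + 1820)) = 2*((-2725 + L)*(1820 + R)) = 2*(-2725 + L)*(1820 + R))
1/(C(m(-14)) + f(-2592, 3123)) = 1/((-7 - ¾*(-14)) + (-9919000 - 5450*3123 + 3640*(-2592) + 2*(-2592)*3123)) = 1/((-7 + 21/2) + (-9919000 - 17020350 - 9434880 - 16189632)) = 1/(7/2 - 52563862) = 1/(-105127717/2) = -2/105127717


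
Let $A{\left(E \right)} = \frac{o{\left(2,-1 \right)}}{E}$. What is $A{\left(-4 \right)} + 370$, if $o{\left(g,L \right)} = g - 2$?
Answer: $370$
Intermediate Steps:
$o{\left(g,L \right)} = -2 + g$
$A{\left(E \right)} = 0$ ($A{\left(E \right)} = \frac{-2 + 2}{E} = \frac{0}{E} = 0$)
$A{\left(-4 \right)} + 370 = 0 + 370 = 370$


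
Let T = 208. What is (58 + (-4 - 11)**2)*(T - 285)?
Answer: -21791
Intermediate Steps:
(58 + (-4 - 11)**2)*(T - 285) = (58 + (-4 - 11)**2)*(208 - 285) = (58 + (-15)**2)*(-77) = (58 + 225)*(-77) = 283*(-77) = -21791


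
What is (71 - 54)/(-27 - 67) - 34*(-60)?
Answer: 191743/94 ≈ 2039.8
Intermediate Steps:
(71 - 54)/(-27 - 67) - 34*(-60) = 17/(-94) + 2040 = 17*(-1/94) + 2040 = -17/94 + 2040 = 191743/94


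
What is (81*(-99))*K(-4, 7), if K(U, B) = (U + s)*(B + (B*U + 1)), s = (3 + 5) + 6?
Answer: 1603800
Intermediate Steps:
s = 14 (s = 8 + 6 = 14)
K(U, B) = (14 + U)*(1 + B + B*U) (K(U, B) = (U + 14)*(B + (B*U + 1)) = (14 + U)*(B + (1 + B*U)) = (14 + U)*(1 + B + B*U))
(81*(-99))*K(-4, 7) = (81*(-99))*(14 - 4 + 14*7 + 7*(-4)² + 15*7*(-4)) = -8019*(14 - 4 + 98 + 7*16 - 420) = -8019*(14 - 4 + 98 + 112 - 420) = -8019*(-200) = 1603800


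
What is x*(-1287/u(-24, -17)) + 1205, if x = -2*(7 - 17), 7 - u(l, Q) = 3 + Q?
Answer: -145/7 ≈ -20.714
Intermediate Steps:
u(l, Q) = 4 - Q (u(l, Q) = 7 - (3 + Q) = 7 + (-3 - Q) = 4 - Q)
x = 20 (x = -2*(-10) = 20)
x*(-1287/u(-24, -17)) + 1205 = 20*(-1287/(4 - 1*(-17))) + 1205 = 20*(-1287/(4 + 17)) + 1205 = 20*(-1287/21) + 1205 = 20*(-1287*1/21) + 1205 = 20*(-429/7) + 1205 = -8580/7 + 1205 = -145/7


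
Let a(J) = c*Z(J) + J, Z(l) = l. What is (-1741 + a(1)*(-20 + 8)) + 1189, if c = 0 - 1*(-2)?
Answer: -588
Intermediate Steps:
c = 2 (c = 0 + 2 = 2)
a(J) = 3*J (a(J) = 2*J + J = 3*J)
(-1741 + a(1)*(-20 + 8)) + 1189 = (-1741 + (3*1)*(-20 + 8)) + 1189 = (-1741 + 3*(-12)) + 1189 = (-1741 - 36) + 1189 = -1777 + 1189 = -588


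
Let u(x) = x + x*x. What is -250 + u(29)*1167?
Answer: 1015040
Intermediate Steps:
u(x) = x + x²
-250 + u(29)*1167 = -250 + (29*(1 + 29))*1167 = -250 + (29*30)*1167 = -250 + 870*1167 = -250 + 1015290 = 1015040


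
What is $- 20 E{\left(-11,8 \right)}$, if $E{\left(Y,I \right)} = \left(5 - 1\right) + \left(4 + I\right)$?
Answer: $-320$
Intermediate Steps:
$E{\left(Y,I \right)} = 8 + I$ ($E{\left(Y,I \right)} = 4 + \left(4 + I\right) = 8 + I$)
$- 20 E{\left(-11,8 \right)} = - 20 \left(8 + 8\right) = \left(-20\right) 16 = -320$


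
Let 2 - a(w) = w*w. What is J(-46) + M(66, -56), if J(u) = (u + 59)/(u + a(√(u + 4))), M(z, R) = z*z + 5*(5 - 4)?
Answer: 8709/2 ≈ 4354.5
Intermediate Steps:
a(w) = 2 - w² (a(w) = 2 - w*w = 2 - w²)
M(z, R) = 5 + z² (M(z, R) = z² + 5*1 = z² + 5 = 5 + z²)
J(u) = -59/2 - u/2 (J(u) = (u + 59)/(u + (2 - (√(u + 4))²)) = (59 + u)/(u + (2 - (√(4 + u))²)) = (59 + u)/(u + (2 - (4 + u))) = (59 + u)/(u + (2 + (-4 - u))) = (59 + u)/(u + (-2 - u)) = (59 + u)/(-2) = (59 + u)*(-½) = -59/2 - u/2)
J(-46) + M(66, -56) = (-59/2 - ½*(-46)) + (5 + 66²) = (-59/2 + 23) + (5 + 4356) = -13/2 + 4361 = 8709/2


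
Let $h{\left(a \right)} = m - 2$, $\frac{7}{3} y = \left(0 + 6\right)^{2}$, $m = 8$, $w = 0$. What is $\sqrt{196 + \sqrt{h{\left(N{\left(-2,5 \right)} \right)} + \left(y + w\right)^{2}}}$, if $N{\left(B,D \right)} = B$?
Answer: $\frac{\sqrt{9604 + 7 \sqrt{11958}}}{7} \approx 14.547$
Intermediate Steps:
$y = \frac{108}{7}$ ($y = \frac{3 \left(0 + 6\right)^{2}}{7} = \frac{3 \cdot 6^{2}}{7} = \frac{3}{7} \cdot 36 = \frac{108}{7} \approx 15.429$)
$h{\left(a \right)} = 6$ ($h{\left(a \right)} = 8 - 2 = 6$)
$\sqrt{196 + \sqrt{h{\left(N{\left(-2,5 \right)} \right)} + \left(y + w\right)^{2}}} = \sqrt{196 + \sqrt{6 + \left(\frac{108}{7} + 0\right)^{2}}} = \sqrt{196 + \sqrt{6 + \left(\frac{108}{7}\right)^{2}}} = \sqrt{196 + \sqrt{6 + \frac{11664}{49}}} = \sqrt{196 + \sqrt{\frac{11958}{49}}} = \sqrt{196 + \frac{\sqrt{11958}}{7}}$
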